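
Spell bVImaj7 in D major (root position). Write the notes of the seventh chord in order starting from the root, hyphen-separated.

The root of bVImaj7 is the lowered 6th degree: B becomes Bb. Building the major-seventh chord from the parallel minor on Bb: Bb–D–F–A.

Bb-D-F-A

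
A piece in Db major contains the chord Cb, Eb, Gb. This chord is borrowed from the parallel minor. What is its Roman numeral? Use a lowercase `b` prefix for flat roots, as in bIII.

bVII

The root Cb is the lowered 7th scale degree — diatonically Db major has C there. Cb–Eb–Gb is a major chord — the form found in Db minor, not the diatonic vii° (Cdim). Borrowed into Db major it is written bVII.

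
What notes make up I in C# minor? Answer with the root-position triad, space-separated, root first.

C# E# G#

I is built on scale degree 1, which is C# in both C# minor and its parallel. In C# major the chord on C# is C#–E#–G#.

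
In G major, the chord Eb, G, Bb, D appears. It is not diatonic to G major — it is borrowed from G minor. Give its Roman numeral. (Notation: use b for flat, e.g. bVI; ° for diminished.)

bVImaj7

In G major scale degree 6 is E; Eb is its lowered form, from G minor. Diatonically G major has Em (vi) on that degree; Eb–G–Bb–D is instead the major-seventh chord native to G minor, so it takes the label bVImaj7.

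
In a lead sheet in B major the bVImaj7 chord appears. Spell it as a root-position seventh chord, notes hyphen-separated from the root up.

Scale degree 6 in B major is G#. bVImaj7 uses the lowered form, G, taken from B minor. In B minor the chord on G is G–B–D–F#.

G-B-D-F#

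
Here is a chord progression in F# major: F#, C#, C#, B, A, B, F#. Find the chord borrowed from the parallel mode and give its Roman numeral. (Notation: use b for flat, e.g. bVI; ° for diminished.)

F# major has the diatonic set F#, G#m, A#m, B, C#, D#m, E#dim. F#, C# and B all belong to that set. A (A–C#–E) is not: scale degree 3 in F# major carries A#m (iii). In F# minor the chord on that degree is A, so here it functions as bIII, borrowed from the parallel minor.

bIII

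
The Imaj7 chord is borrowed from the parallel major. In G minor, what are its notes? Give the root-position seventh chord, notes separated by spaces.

G B D F#

The root, G, is scale degree 1 — the same note in G minor and G major; only the chord quality changes. In G major the chord on G is G–B–D–F#.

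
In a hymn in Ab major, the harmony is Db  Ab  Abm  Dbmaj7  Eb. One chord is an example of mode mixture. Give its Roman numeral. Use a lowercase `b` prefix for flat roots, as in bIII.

i

Ab major has the diatonic set Ab, Bbm, Cm, Db, Eb, Fm, Gdim. Db, Ab, Dbmaj7 and Eb all belong to that set. Abm (Ab–Cb–Eb) doesn't fit — on degree 1 Ab major would have Ab (I). Abm is the degree-1 chord of Ab minor, so it is the borrowed i.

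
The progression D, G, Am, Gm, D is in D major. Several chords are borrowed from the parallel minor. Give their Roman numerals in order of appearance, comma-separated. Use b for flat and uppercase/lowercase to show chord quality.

v, iv

D major has the diatonic set D, Em, F#m, G, A, Bm, C#dim. Of the given chords, D and G are diatonic. Am (A–C–E) doesn't fit — on degree 5 D major would have A (V). Am is the degree-5 chord of D minor, so it is the borrowed v. Gm (G–Bb–D) is not: scale degree 4 in D major carries G (IV). In D minor the chord on that degree is Gm, so here it functions as iv, borrowed from the parallel minor.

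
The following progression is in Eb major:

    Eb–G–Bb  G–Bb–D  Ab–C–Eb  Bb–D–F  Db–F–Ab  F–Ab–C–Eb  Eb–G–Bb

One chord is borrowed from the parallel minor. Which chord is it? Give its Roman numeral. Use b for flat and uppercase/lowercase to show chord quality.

In Eb major the diatonic chords are Eb, Fm, Gm, Ab, Bb, Cm, Ddim. Of the given chords, Eb–G–Bb = Eb, G–Bb–D = Gm, Ab–C–Eb = Ab, Bb–D–F = Bb and F–Ab–C–Eb = Fm7 are diatonic. Db–F–Ab doesn't fit — on degree 7 Eb major would have Ddim (vii°). Db is the degree-7 chord of Eb minor, so it is the borrowed bVII.

bVII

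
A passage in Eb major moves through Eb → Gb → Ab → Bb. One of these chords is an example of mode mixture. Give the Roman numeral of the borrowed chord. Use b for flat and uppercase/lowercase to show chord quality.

bIII

Eb major has the diatonic set Eb, Fm, Gm, Ab, Bb, Cm, Ddim. Eb, Ab and Bb are all diatonic. Gb (Gb–Bb–Db) doesn't fit — on degree 3 Eb major would have Gm (iii). Gb is the degree-3 chord of Eb minor, so it is the borrowed bIII.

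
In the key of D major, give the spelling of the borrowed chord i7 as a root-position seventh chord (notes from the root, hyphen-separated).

D-F-A-C

The root, D, is scale degree 1 — the same note in D major and D minor; only the chord quality changes. In D minor the chord on D is D–F–A–C.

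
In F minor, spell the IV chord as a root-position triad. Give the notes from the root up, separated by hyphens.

The root, Bb, is scale degree 4 — the same note in F minor and F major; only the chord quality changes. Building the major chord from the parallel major on Bb: Bb–D–F.

Bb-D-F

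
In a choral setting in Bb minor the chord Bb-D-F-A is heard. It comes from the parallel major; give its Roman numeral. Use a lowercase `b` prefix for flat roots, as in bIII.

The root Bb is the diatonic 1st degree of Bb minor; the borrowing shows in the chord quality. Diatonically Bb minor has Bbm (i) on that degree; Bb–D–F–A is instead the major-seventh chord native to Bb major, so it takes the label Imaj7.

Imaj7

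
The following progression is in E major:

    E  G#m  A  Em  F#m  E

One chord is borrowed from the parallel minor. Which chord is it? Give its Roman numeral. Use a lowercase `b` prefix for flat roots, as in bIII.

In E major the diatonic chords are E, F#m, G#m, A, B, C#m, D#dim. E, G#m, A and F#m all belong to that set. Em (E–G–B) doesn't fit — on degree 1 E major would have E (I). Em is the degree-1 chord of E minor, so it is the borrowed i.

i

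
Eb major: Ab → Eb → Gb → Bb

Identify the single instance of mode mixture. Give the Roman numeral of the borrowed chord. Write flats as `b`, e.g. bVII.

In Eb major the diatonic chords are Eb, Fm, Gm, Ab, Bb, Cm, Ddim. Ab, Eb and Bb are all diatonic. Gb (Gb–Bb–Db) doesn't fit — on degree 3 Eb major would have Gm (iii). Gb is the degree-3 chord of Eb minor, so it is the borrowed bIII.

bIII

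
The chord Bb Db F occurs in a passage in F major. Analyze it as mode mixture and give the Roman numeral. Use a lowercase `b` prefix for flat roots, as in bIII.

The root Bb is the diatonic 4th degree of F major; the borrowing shows in the chord quality. The diatonic chord on degree 4 would be Bb (IV), but Bb–Db–F is the minor chord from F minor. As a borrowed chord it is labeled iv.

iv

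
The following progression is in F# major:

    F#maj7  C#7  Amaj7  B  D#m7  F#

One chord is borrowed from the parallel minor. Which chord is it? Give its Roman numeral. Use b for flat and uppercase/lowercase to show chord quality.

The diatonic triads in F# major are F#, G#m, A#m, B, C#, D#m, E#dim. F#maj7, C#7, B, D#m7 and F# all belong to that set. Amaj7 (A–C#–E–G#) doesn't fit — on degree 3 F# major would have A#m (iii). Amaj7 is the degree-3 chord of F# minor, so it is the borrowed bIIImaj7.

bIIImaj7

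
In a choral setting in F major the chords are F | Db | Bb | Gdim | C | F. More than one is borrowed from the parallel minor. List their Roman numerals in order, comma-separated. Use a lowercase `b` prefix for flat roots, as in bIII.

bVI, ii°

The diatonic triads in F major are F, Gm, Am, Bb, C, Dm, Edim. F, Bb and C all belong to that set. But Db (Db–F–Ab) is foreign: the diatonic vi on degree 6 is Dm, whereas Db comes from F minor. It is labeled bVI. But Gdim (G–Bb–Db) is foreign: the diatonic ii on degree 2 is Gm, whereas Gdim comes from F minor. It is labeled ii°.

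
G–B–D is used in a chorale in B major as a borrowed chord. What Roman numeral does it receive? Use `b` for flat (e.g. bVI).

bVI

The root G is the lowered 6th scale degree — diatonically B major has G# there. G–B–D is a major chord — the form found in B minor, not the diatonic vi (G#m). Borrowed into B major it is written bVI.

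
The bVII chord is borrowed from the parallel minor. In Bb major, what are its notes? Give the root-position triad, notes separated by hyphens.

The root of bVII is the lowered 7th degree: A becomes Ab. In Bb minor the chord on Ab is Ab–C–Eb.

Ab-C-Eb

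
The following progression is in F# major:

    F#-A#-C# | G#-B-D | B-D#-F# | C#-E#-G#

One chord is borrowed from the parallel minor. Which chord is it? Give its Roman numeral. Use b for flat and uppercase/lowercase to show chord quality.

F# major has the diatonic set F#, G#m, A#m, B, C#, D#m, E#dim. Of the given chords, F#–A#–C# = F#, B–D#–F# = B and C#–E#–G# = C# are diatonic. But G#–B–D is foreign: the diatonic ii on degree 2 is G#m, whereas G#dim comes from F# minor. It is labeled ii°.

ii°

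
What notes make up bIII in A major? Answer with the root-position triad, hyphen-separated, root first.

C-E-G

Scale degree 3 in A major is C#. bIII uses the lowered form, C, taken from A minor. In A minor the chord on C is C–E–G.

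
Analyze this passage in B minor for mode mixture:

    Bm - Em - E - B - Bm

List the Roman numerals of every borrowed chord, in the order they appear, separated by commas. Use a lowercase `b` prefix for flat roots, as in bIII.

The diatonic triads in B minor (with V from harmonic minor) are Bm, C#dim, D, Em, F#, G, A. Bm and Em both belong to that set. E (E–G#–B) doesn't fit — on degree 4 B minor would have Em (iv). E is the degree-4 chord of B major, so it is the borrowed IV. B (B–D#–F#) doesn't fit — on degree 1 B minor would have Bm (i). B is the degree-1 chord of B major, so it is the borrowed I.

IV, I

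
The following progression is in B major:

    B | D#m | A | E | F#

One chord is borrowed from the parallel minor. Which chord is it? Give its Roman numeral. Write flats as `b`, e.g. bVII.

The diatonic triads in B major are B, C#m, D#m, E, F#, G#m, A#dim. B, D#m, E and F# are all diatonic. A (A–C#–E) doesn't fit — on degree 7 B major would have A#dim (vii°). A is the degree-7 chord of B minor, so it is the borrowed bVII.

bVII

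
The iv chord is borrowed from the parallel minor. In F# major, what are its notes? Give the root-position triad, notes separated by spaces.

The root, B, is scale degree 4 — the same note in F# major and F# minor; only the chord quality changes. Building the minor chord from the parallel minor on B: B–D–F#.

B D F#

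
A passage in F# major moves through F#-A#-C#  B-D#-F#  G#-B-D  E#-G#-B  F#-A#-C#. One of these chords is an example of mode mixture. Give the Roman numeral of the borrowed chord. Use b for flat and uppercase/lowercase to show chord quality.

ii°

F# major has the diatonic set F#, G#m, A#m, B, C#, D#m, E#dim. F#–A#–C# = F#, B–D#–F# = B and E#–G#–B = E#dim all belong to that set. G#–B–D doesn't fit — on degree 2 F# major would have G#m (ii). G#dim is the degree-2 chord of F# minor, so it is the borrowed ii°.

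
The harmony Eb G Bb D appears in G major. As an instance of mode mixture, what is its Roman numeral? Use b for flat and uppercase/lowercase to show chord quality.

Eb is the lowered form of scale degree 6 in G major (the diatonic degree 6 is E). Eb–G–Bb–D is a major-seventh chord — the form found in G minor, not the diatonic vi (Em). Borrowed into G major it is written bVImaj7.

bVImaj7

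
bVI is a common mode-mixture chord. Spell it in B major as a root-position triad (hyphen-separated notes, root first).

G-B-D

Scale degree 6 in B major is G#. bVI uses the lowered form, G, taken from B minor. Stacking thirds in B minor on G gives G–B–D.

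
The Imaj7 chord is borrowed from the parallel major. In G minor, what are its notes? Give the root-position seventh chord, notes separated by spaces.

Imaj7 is built on scale degree 1, which is G in both G minor and its parallel. Stacking thirds in G major on G gives G–B–D–F#.

G B D F#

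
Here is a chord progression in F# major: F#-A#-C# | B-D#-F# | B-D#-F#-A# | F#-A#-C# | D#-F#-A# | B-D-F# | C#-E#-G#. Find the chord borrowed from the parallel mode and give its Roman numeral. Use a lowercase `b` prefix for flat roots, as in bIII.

In F# major the diatonic chords are F#, G#m, A#m, B, C#, D#m, E#dim. Of the given chords, F#–A#–C# = F#, B–D#–F# = B, B–D#–F#–A# = Bmaj7, D#–F#–A# = D#m and C#–E#–G# = C# are diatonic. But B–D–F# is foreign: the diatonic IV on degree 4 is B, whereas Bm comes from F# minor. It is labeled iv.

iv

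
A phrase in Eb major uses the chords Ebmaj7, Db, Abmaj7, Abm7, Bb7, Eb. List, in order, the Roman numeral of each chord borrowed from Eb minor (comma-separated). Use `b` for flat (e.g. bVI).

Eb major has the diatonic set Eb, Fm, Gm, Ab, Bb, Cm, Ddim. Of the given chords, Ebmaj7, Abmaj7, Bb7 and Eb are diatonic. But Db (Db–F–Ab) is foreign: the diatonic vii° on degree 7 is Ddim, whereas Db comes from Eb minor. It is labeled bVII. But Abm7 (Ab–Cb–Eb–Gb) is foreign: the diatonic IV on degree 4 is Ab, whereas Abm7 comes from Eb minor. It is labeled iv7.

bVII, iv7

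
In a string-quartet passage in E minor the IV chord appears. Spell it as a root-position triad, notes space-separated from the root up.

IV is built on scale degree 4, which is A in both E minor and its parallel. Building the major chord from the parallel major on A: A–C#–E.

A C# E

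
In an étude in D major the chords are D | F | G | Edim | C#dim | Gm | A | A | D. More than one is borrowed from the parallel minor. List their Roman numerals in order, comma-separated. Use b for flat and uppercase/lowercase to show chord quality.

The diatonic triads in D major are D, Em, F#m, G, A, Bm, C#dim. Of the given chords, D, G, C#dim and A are diatonic. F (F–A–C) is not: scale degree 3 in D major carries F#m (iii). In D minor the chord on that degree is F, so here it functions as bIII, borrowed from the parallel minor. But Edim (E–G–Bb) is foreign: the diatonic ii on degree 2 is Em, whereas Edim comes from D minor. It is labeled ii°. Gm (G–Bb–D) is not: scale degree 4 in D major carries G (IV). In D minor the chord on that degree is Gm, so here it functions as iv, borrowed from the parallel minor.

bIII, ii°, iv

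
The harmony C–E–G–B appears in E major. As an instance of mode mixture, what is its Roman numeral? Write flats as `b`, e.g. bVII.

In E major scale degree 6 is C#; C is its lowered form, from E minor. The diatonic chord on degree 6 would be C#m (vi), but C–E–G–B is the major-seventh chord from E minor. As a borrowed chord it is labeled bVImaj7.

bVImaj7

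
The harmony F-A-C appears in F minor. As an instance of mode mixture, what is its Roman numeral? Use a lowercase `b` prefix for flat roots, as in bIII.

I

The root F is the diatonic 1st degree of F minor; the borrowing shows in the chord quality. F–A–C is a major chord — the form found in F major, not the diatonic i (Fm). Borrowed into F minor it is written I.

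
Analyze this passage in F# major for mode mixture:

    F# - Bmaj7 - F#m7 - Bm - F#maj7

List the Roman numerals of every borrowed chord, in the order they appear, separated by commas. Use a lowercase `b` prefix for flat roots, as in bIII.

i7, iv

The diatonic triads in F# major are F#, G#m, A#m, B, C#, D#m, E#dim. F#, Bmaj7 and F#maj7 are all diatonic. But F#m7 (F#–A–C#–E) is foreign: the diatonic I on degree 1 is F#, whereas F#m7 comes from F# minor. It is labeled i7. But Bm (B–D–F#) is foreign: the diatonic IV on degree 4 is B, whereas Bm comes from F# minor. It is labeled iv.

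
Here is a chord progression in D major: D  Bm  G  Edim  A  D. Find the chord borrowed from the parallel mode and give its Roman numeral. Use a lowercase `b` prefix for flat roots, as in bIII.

ii°

D major has the diatonic set D, Em, F#m, G, A, Bm, C#dim. Of the given chords, D, Bm, G and A are diatonic. Edim (E–G–Bb) doesn't fit — on degree 2 D major would have Em (ii). Edim is the degree-2 chord of D minor, so it is the borrowed ii°.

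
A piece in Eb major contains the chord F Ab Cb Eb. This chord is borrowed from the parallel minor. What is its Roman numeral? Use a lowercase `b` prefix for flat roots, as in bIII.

iiø7

The root F is the diatonic 2nd degree of Eb major; the borrowing shows in the chord quality. Diatonically Eb major has Fm (ii) on that degree; F–Ab–Cb–Eb is instead the half-diminished-seventh chord native to Eb minor, so it takes the label iiø7.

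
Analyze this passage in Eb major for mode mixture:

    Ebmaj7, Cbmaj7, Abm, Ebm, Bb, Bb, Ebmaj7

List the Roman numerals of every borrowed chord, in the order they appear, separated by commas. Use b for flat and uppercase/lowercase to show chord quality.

bVImaj7, iv, i

The diatonic triads in Eb major are Eb, Fm, Gm, Ab, Bb, Cm, Ddim. Ebmaj7 and Bb both belong to that set. Cbmaj7 (Cb–Eb–Gb–Bb) doesn't fit — on degree 6 Eb major would have Cm (vi). Cbmaj7 is the degree-6 chord of Eb minor, so it is the borrowed bVImaj7. Abm (Ab–Cb–Eb) is not: scale degree 4 in Eb major carries Ab (IV). In Eb minor the chord on that degree is Abm, so here it functions as iv, borrowed from the parallel minor. Ebm (Eb–Gb–Bb) doesn't fit — on degree 1 Eb major would have Eb (I). Ebm is the degree-1 chord of Eb minor, so it is the borrowed i.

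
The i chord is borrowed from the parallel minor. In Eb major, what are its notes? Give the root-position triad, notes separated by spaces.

i is built on scale degree 1, which is Eb in both Eb major and its parallel. Building the minor chord from the parallel minor on Eb: Eb–Gb–Bb.

Eb Gb Bb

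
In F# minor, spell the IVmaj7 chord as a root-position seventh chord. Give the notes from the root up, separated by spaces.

B D# F# A#

IVmaj7 is built on scale degree 4, which is B in both F# minor and its parallel. Stacking thirds in F# major on B gives B–D#–F#–A#.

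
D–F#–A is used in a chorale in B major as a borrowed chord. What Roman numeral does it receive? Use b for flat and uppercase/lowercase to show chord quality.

The root D is the lowered 3rd scale degree — diatonically B major has D# there. The diatonic chord on degree 3 would be D#m (iii), but D–F#–A is the major chord from B minor. As a borrowed chord it is labeled bIII.

bIII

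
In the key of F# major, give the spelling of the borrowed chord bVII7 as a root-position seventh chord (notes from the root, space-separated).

Scale degree 7 in F# major is E#. bVII7 uses the lowered form, E, taken from F# minor. Building the dominant-seventh chord from the parallel minor on E: E–G#–B–D.

E G# B D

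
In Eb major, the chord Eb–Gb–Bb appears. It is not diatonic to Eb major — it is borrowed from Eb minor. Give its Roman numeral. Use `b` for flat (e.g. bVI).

i

The root Eb is the diatonic 1st degree of Eb major; the borrowing shows in the chord quality. Eb–Gb–Bb is a minor chord — the form found in Eb minor, not the diatonic I (Eb). Borrowed into Eb major it is written i.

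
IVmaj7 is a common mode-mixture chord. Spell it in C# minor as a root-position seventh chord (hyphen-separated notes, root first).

F#-A#-C#-E#

IVmaj7 is built on scale degree 4, which is F# in both C# minor and its parallel. Stacking thirds in C# major on F# gives F#–A#–C#–E#.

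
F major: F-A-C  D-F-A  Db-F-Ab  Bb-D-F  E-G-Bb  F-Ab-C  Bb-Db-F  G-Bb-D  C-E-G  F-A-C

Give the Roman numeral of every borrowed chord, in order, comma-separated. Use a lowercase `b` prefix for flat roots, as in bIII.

bVI, i, iv

The diatonic triads in F major are F, Gm, Am, Bb, C, Dm, Edim. F–A–C = F, D–F–A = Dm, Bb–D–F = Bb, E–G–Bb = Edim, G–Bb–D = Gm and C–E–G = C all belong to that set. Db–F–Ab doesn't fit — on degree 6 F major would have Dm (vi). Db is the degree-6 chord of F minor, so it is the borrowed bVI. F–Ab–C is not: scale degree 1 in F major carries F (I). In F minor the chord on that degree is Fm, so here it functions as i, borrowed from the parallel minor. Bb–Db–F is not: scale degree 4 in F major carries Bb (IV). In F minor the chord on that degree is Bbm, so here it functions as iv, borrowed from the parallel minor.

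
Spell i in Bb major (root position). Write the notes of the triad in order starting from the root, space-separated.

Bb Db F

The root, Bb, is scale degree 1 — the same note in Bb major and Bb minor; only the chord quality changes. Stacking thirds in Bb minor on Bb gives Bb–Db–F.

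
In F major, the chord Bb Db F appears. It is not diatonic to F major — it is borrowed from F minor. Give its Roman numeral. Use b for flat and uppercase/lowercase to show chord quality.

The root Bb is the diatonic 4th degree of F major; the borrowing shows in the chord quality. Bb–Db–F is a minor chord — the form found in F minor, not the diatonic IV (Bb). Borrowed into F major it is written iv.

iv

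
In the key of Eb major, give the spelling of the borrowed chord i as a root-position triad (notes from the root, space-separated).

The root, Eb, is scale degree 1 — the same note in Eb major and Eb minor; only the chord quality changes. Stacking thirds in Eb minor on Eb gives Eb–Gb–Bb.

Eb Gb Bb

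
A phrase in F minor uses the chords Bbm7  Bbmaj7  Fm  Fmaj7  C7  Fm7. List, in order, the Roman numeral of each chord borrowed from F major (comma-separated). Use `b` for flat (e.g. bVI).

IVmaj7, Imaj7

The diatonic triads in F minor (with V from harmonic minor) are Fm, Gdim, Ab, Bbm, C, Db, Eb. Bbm7, Fm, C7 and Fm7 all belong to that set. Bbmaj7 (Bb–D–F–A) doesn't fit — on degree 4 F minor would have Bbm (iv). Bbmaj7 is the degree-4 chord of F major, so it is the borrowed IVmaj7. But Fmaj7 (F–A–C–E) is foreign: the diatonic i on degree 1 is Fm, whereas Fmaj7 comes from F major. It is labeled Imaj7.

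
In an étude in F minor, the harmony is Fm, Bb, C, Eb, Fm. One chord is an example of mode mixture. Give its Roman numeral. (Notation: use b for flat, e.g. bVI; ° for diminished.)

F minor has the diatonic set Fm, Gdim, Ab, Bbm, C, Db, Eb (with V from harmonic minor). Fm, C and Eb all belong to that set. Bb (Bb–D–F) doesn't fit — on degree 4 F minor would have Bbm (iv). Bb is the degree-4 chord of F major, so it is the borrowed IV.

IV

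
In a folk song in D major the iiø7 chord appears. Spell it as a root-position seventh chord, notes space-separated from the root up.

The root, E, is scale degree 2 — the same note in D major and D minor; only the chord quality changes. Building the half-diminished-seventh chord from the parallel minor on E: E–G–Bb–D.

E G Bb D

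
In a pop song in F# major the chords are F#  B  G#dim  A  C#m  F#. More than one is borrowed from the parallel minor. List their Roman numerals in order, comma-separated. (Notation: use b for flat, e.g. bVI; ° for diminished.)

ii°, bIII, v

The diatonic triads in F# major are F#, G#m, A#m, B, C#, D#m, E#dim. F# and B both belong to that set. G#dim (G#–B–D) is not: scale degree 2 in F# major carries G#m (ii). In F# minor the chord on that degree is G#dim, so here it functions as ii°, borrowed from the parallel minor. A (A–C#–E) doesn't fit — on degree 3 F# major would have A#m (iii). A is the degree-3 chord of F# minor, so it is the borrowed bIII. But C#m (C#–E–G#) is foreign: the diatonic V on degree 5 is C#, whereas C#m comes from F# minor. It is labeled v.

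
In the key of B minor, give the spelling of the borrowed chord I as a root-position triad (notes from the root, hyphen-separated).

I is built on scale degree 1, which is B in both B minor and its parallel. Stacking thirds in B major on B gives B–D#–F#.

B-D#-F#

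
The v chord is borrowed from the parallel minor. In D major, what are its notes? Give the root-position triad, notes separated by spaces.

A C E

v is built on scale degree 5, which is A in both D major and its parallel. Stacking thirds in D minor on A gives A–C–E.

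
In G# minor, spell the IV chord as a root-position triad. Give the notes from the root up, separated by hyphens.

C#-E#-G#

The root, C#, is scale degree 4 — the same note in G# minor and G# major; only the chord quality changes. In G# major the chord on C# is C#–E#–G#.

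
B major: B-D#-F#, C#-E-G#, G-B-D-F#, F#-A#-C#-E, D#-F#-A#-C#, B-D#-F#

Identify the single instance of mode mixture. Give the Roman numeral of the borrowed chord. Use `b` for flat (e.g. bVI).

The diatonic triads in B major are B, C#m, D#m, E, F#, G#m, A#dim. Of the given chords, B–D#–F# = B, C#–E–G# = C#m, F#–A#–C#–E = F#7 and D#–F#–A#–C# = D#m7 are diatonic. G–B–D–F# doesn't fit — on degree 6 B major would have G#m (vi). Gmaj7 is the degree-6 chord of B minor, so it is the borrowed bVImaj7.

bVImaj7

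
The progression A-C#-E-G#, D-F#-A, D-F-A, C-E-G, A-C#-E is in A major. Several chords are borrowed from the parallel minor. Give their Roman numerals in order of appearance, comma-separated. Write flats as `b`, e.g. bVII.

In A major the diatonic chords are A, Bm, C#m, D, E, F#m, G#dim. A–C#–E–G# = Amaj7, D–F#–A = D and A–C#–E = A are all diatonic. D–F–A is not: scale degree 4 in A major carries D (IV). In A minor the chord on that degree is Dm, so here it functions as iv, borrowed from the parallel minor. But C–E–G is foreign: the diatonic iii on degree 3 is C#m, whereas C comes from A minor. It is labeled bIII.

iv, bIII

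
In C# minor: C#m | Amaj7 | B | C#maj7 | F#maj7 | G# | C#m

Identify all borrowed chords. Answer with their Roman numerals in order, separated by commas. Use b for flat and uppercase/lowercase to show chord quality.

In C# minor (with V from harmonic minor) the diatonic chords are C#m, D#dim, E, F#m, G#, A, B. Of the given chords, C#m, Amaj7, B and G# are diatonic. C#maj7 (C#–E#–G#–B#) doesn't fit — on degree 1 C# minor would have C#m (i). C#maj7 is the degree-1 chord of C# major, so it is the borrowed Imaj7. But F#maj7 (F#–A#–C#–E#) is foreign: the diatonic iv on degree 4 is F#m, whereas F#maj7 comes from C# major. It is labeled IVmaj7.

Imaj7, IVmaj7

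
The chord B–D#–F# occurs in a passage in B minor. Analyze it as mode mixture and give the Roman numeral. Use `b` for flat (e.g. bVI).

I

B is scale degree 1 in B minor. The diatonic chord on degree 1 would be Bm (i), but B–D#–F# is the major chord from B major. As a borrowed chord it is labeled I.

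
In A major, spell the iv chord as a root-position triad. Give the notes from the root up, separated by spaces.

iv is built on scale degree 4, which is D in both A major and its parallel. In A minor the chord on D is D–F–A.

D F A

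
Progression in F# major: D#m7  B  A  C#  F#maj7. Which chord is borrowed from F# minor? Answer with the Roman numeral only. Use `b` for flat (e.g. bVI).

The diatonic triads in F# major are F#, G#m, A#m, B, C#, D#m, E#dim. Of the given chords, D#m7, B, C# and F#maj7 are diatonic. But A (A–C#–E) is foreign: the diatonic iii on degree 3 is A#m, whereas A comes from F# minor. It is labeled bIII.

bIII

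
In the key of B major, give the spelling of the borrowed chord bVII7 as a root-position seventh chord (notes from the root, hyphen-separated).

A-C#-E-G

Scale degree 7 in B major is A#. bVII7 uses the lowered form, A, taken from B minor. In B minor the chord on A is A–C#–E–G.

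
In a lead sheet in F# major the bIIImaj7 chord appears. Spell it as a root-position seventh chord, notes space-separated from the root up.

Scale degree 3 in F# major is A#. bIIImaj7 uses the lowered form, A, taken from F# minor. Building the major-seventh chord from the parallel minor on A: A–C#–E–G#.

A C# E G#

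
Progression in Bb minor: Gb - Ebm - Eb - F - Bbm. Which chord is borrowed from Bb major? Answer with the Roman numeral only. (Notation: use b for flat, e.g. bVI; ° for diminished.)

IV

In Bb minor (with V from harmonic minor) the diatonic chords are Bbm, Cdim, Db, Ebm, F, Gb, Ab. Gb, Ebm, F and Bbm are all diatonic. Eb (Eb–G–Bb) doesn't fit — on degree 4 Bb minor would have Ebm (iv). Eb is the degree-4 chord of Bb major, so it is the borrowed IV.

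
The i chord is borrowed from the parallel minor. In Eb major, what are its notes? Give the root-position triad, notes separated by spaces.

Eb Gb Bb

The root, Eb, is scale degree 1 — the same note in Eb major and Eb minor; only the chord quality changes. Stacking thirds in Eb minor on Eb gives Eb–Gb–Bb.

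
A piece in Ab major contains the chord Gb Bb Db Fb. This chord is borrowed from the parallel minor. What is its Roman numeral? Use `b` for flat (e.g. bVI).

Gb is the lowered form of scale degree 7 in Ab major (the diatonic degree 7 is G). Gb–Bb–Db–Fb is a dominant-seventh chord — the form found in Ab minor, not the diatonic vii° (Gdim). Borrowed into Ab major it is written bVII7.

bVII7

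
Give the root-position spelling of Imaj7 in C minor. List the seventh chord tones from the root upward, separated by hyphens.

C-E-G-B

Imaj7 is built on scale degree 1, which is C in both C minor and its parallel. In C major the chord on C is C–E–G–B.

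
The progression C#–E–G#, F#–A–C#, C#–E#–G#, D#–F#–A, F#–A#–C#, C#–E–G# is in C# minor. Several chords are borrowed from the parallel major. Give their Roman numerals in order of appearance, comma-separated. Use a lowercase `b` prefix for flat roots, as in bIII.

C# minor has the diatonic set C#m, D#dim, E, F#m, G#, A, B (with V from harmonic minor). C#–E–G# = C#m, F#–A–C# = F#m and D#–F#–A = D#dim all belong to that set. But C#–E#–G# is foreign: the diatonic i on degree 1 is C#m, whereas C# comes from C# major. It is labeled I. But F#–A#–C# is foreign: the diatonic iv on degree 4 is F#m, whereas F# comes from C# major. It is labeled IV.

I, IV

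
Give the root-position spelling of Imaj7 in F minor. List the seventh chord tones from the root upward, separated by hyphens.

F-A-C-E

The root, F, is scale degree 1 — the same note in F minor and F major; only the chord quality changes. In F major the chord on F is F–A–C–E.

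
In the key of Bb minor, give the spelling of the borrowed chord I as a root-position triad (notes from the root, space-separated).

I is built on scale degree 1, which is Bb in both Bb minor and its parallel. In Bb major the chord on Bb is Bb–D–F.

Bb D F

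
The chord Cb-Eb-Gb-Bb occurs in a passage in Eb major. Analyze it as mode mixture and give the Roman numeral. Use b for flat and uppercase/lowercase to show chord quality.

In Eb major scale degree 6 is C; Cb is its lowered form, from Eb minor. The diatonic chord on degree 6 would be Cm (vi), but Cb–Eb–Gb–Bb is the major-seventh chord from Eb minor. As a borrowed chord it is labeled bVImaj7.

bVImaj7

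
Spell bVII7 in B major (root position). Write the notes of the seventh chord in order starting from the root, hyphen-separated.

A-C#-E-G

Scale degree 7 in B major is A#. bVII7 uses the lowered form, A, taken from B minor. Stacking thirds in B minor on A gives A–C#–E–G.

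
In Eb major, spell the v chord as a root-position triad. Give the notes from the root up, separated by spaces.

Bb Db F

v is built on scale degree 5, which is Bb in both Eb major and its parallel. Stacking thirds in Eb minor on Bb gives Bb–Db–F.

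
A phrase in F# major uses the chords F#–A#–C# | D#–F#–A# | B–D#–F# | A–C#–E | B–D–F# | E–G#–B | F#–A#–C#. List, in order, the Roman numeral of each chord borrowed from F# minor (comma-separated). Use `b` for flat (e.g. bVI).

F# major has the diatonic set F#, G#m, A#m, B, C#, D#m, E#dim. F#–A#–C# = F#, D#–F#–A# = D#m and B–D#–F# = B all belong to that set. A–C#–E is not: scale degree 3 in F# major carries A#m (iii). In F# minor the chord on that degree is A, so here it functions as bIII, borrowed from the parallel minor. B–D–F# is not: scale degree 4 in F# major carries B (IV). In F# minor the chord on that degree is Bm, so here it functions as iv, borrowed from the parallel minor. E–G#–B is not: scale degree 7 in F# major carries E#dim (vii°). In F# minor the chord on that degree is E, so here it functions as bVII, borrowed from the parallel minor.

bIII, iv, bVII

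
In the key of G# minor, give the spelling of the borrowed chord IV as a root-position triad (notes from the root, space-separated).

IV is built on scale degree 4, which is C# in both G# minor and its parallel. In G# major the chord on C# is C#–E#–G#.

C# E# G#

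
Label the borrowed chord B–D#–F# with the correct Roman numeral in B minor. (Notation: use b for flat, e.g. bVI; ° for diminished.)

The root B is the diatonic 1st degree of B minor; the borrowing shows in the chord quality. Diatonically B minor has Bm (i) on that degree; B–D#–F# is instead the major chord native to B major, so it takes the label I.

I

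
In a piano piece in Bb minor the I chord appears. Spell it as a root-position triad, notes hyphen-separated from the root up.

Bb-D-F

I is built on scale degree 1, which is Bb in both Bb minor and its parallel. Stacking thirds in Bb major on Bb gives Bb–D–F.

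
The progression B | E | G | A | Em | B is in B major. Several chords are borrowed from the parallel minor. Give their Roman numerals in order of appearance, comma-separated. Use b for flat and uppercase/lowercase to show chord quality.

In B major the diatonic chords are B, C#m, D#m, E, F#, G#m, A#dim. B and E both belong to that set. But G (G–B–D) is foreign: the diatonic vi on degree 6 is G#m, whereas G comes from B minor. It is labeled bVI. A (A–C#–E) doesn't fit — on degree 7 B major would have A#dim (vii°). A is the degree-7 chord of B minor, so it is the borrowed bVII. But Em (E–G–B) is foreign: the diatonic IV on degree 4 is E, whereas Em comes from B minor. It is labeled iv.

bVI, bVII, iv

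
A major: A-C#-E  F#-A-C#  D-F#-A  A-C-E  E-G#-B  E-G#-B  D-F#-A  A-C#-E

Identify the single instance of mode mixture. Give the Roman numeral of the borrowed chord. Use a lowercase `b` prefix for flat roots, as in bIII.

i

In A major the diatonic chords are A, Bm, C#m, D, E, F#m, G#dim. A–C#–E = A, F#–A–C# = F#m, D–F#–A = D and E–G#–B = E are all diatonic. A–C–E doesn't fit — on degree 1 A major would have A (I). Am is the degree-1 chord of A minor, so it is the borrowed i.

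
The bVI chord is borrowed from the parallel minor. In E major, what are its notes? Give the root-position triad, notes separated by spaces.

C E G

Scale degree 6 in E major is C#. bVI uses the lowered form, C, taken from E minor. Building the major chord from the parallel minor on C: C–E–G.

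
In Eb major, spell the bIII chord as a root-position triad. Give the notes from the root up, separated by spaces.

Gb Bb Db

The root of bIII is the lowered 3rd degree: G becomes Gb. Stacking thirds in Eb minor on Gb gives Gb–Bb–Db.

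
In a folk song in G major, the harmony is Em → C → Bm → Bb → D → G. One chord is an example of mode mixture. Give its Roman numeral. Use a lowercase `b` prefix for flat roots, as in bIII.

bIII

The diatonic triads in G major are G, Am, Bm, C, D, Em, F#dim. Em, C, Bm, D and G all belong to that set. Bb (Bb–D–F) doesn't fit — on degree 3 G major would have Bm (iii). Bb is the degree-3 chord of G minor, so it is the borrowed bIII.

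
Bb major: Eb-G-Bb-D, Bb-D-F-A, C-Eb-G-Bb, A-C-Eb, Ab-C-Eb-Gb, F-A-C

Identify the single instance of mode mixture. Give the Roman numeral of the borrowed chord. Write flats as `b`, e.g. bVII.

In Bb major the diatonic chords are Bb, Cm, Dm, Eb, F, Gm, Adim. Of the given chords, Eb–G–Bb–D = Ebmaj7, Bb–D–F–A = Bbmaj7, C–Eb–G–Bb = Cm7, A–C–Eb = Adim and F–A–C = F are diatonic. Ab–C–Eb–Gb is not: scale degree 7 in Bb major carries Adim (vii°). In Bb minor the chord on that degree is Ab7, so here it functions as bVII7, borrowed from the parallel minor.

bVII7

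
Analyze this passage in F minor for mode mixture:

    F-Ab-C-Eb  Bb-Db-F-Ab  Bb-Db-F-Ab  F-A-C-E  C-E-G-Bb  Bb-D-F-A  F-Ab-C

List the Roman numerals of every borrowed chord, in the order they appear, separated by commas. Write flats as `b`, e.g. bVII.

F minor has the diatonic set Fm, Gdim, Ab, Bbm, C, Db, Eb (with V from harmonic minor). F–Ab–C–Eb = Fm7, Bb–Db–F–Ab = Bbm7, C–E–G–Bb = C7 and F–Ab–C = Fm are all diatonic. F–A–C–E doesn't fit — on degree 1 F minor would have Fm (i). Fmaj7 is the degree-1 chord of F major, so it is the borrowed Imaj7. Bb–D–F–A is not: scale degree 4 in F minor carries Bbm (iv). In F major the chord on that degree is Bbmaj7, so here it functions as IVmaj7, borrowed from the parallel major.

Imaj7, IVmaj7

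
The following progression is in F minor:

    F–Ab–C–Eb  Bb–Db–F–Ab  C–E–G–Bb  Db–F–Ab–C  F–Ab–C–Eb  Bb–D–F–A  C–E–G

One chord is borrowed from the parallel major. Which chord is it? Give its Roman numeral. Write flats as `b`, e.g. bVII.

IVmaj7

F minor has the diatonic set Fm, Gdim, Ab, Bbm, C, Db, Eb (with V from harmonic minor). F–Ab–C–Eb = Fm7, Bb–Db–F–Ab = Bbm7, C–E–G–Bb = C7, Db–F–Ab–C = Dbmaj7 and C–E–G = C all belong to that set. Bb–D–F–A is not: scale degree 4 in F minor carries Bbm (iv). In F major the chord on that degree is Bbmaj7, so here it functions as IVmaj7, borrowed from the parallel major.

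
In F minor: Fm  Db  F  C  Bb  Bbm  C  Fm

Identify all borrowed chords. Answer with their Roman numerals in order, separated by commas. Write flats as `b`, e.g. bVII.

The diatonic triads in F minor (with V from harmonic minor) are Fm, Gdim, Ab, Bbm, C, Db, Eb. Fm, Db, C and Bbm all belong to that set. F (F–A–C) is not: scale degree 1 in F minor carries Fm (i). In F major the chord on that degree is F, so here it functions as I, borrowed from the parallel major. Bb (Bb–D–F) is not: scale degree 4 in F minor carries Bbm (iv). In F major the chord on that degree is Bb, so here it functions as IV, borrowed from the parallel major.

I, IV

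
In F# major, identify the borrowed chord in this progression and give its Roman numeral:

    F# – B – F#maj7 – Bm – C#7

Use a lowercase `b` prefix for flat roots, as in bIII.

iv

In F# major the diatonic chords are F#, G#m, A#m, B, C#, D#m, E#dim. F#, B, F#maj7 and C#7 are all diatonic. But Bm (B–D–F#) is foreign: the diatonic IV on degree 4 is B, whereas Bm comes from F# minor. It is labeled iv.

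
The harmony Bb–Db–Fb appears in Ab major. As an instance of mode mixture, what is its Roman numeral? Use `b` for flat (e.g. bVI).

The root Bb is the diatonic 2nd degree of Ab major; the borrowing shows in the chord quality. Diatonically Ab major has Bbm (ii) on that degree; Bb–Db–Fb is instead the diminished chord native to Ab minor, so it takes the label ii°.

ii°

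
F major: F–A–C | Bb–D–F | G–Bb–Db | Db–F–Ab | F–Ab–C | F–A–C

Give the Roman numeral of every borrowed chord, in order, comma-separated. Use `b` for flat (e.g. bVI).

ii°, bVI, i

F major has the diatonic set F, Gm, Am, Bb, C, Dm, Edim. F–A–C = F and Bb–D–F = Bb both belong to that set. G–Bb–Db is not: scale degree 2 in F major carries Gm (ii). In F minor the chord on that degree is Gdim, so here it functions as ii°, borrowed from the parallel minor. Db–F–Ab doesn't fit — on degree 6 F major would have Dm (vi). Db is the degree-6 chord of F minor, so it is the borrowed bVI. F–Ab–C doesn't fit — on degree 1 F major would have F (I). Fm is the degree-1 chord of F minor, so it is the borrowed i.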